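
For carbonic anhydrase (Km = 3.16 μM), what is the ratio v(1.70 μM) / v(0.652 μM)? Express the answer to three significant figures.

2.05

The fractional saturations are [S]/(Km+[S]) = 0.652/3.812 = 0.1710 and 1.70/4.860 = 0.3498.
v₂/v₁ is just their ratio: 0.3498/0.1710 = 2.05.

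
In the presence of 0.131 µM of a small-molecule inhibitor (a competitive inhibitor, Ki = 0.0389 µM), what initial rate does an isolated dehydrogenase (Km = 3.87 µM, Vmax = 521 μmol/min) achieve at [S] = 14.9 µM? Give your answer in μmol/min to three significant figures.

α = 1 + [I]/Ki = 1 + 0.131/0.0389 = 4.368.
For a competitive inhibitor, Vmax is unchanged and the apparent Km becomes α·Km: Km,app = 16.9 µM, Vmax,app = 521 μmol/min.
v = Vmax,app·[S]/(Km,app + [S]) = 521 × 14.9/(16.9 + 14.9) = 244 μmol/min.

244 μmol/min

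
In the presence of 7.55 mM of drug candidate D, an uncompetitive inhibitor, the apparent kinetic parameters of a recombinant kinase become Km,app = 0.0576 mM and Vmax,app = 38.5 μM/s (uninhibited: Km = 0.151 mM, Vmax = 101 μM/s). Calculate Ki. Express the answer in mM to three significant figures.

4.65 mM

Uncompetitive: Vmax,app = Vmax/α (and Km,app = Km/α) with α = 1 + [I]/Ki.
α = Vmax/Vmax,app = 101/38.5 = 2.623.
Ki = [I]/(α − 1) = 7.55/1.623 = 4.65 mM.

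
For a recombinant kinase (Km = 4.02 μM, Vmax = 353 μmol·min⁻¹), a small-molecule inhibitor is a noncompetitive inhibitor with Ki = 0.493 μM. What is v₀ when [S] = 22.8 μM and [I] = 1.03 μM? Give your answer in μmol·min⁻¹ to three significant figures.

α = 1 + [I]/Ki = 1 + 1.03/0.493 = 3.089.
For a noncompetitive inhibitor, Vmax is reduced to Vmax/α while Km is unchanged: Km,app = 4.02 μM, Vmax,app = 114 μmol·min⁻¹.
v = Vmax,app·[S]/(Km,app + [S]) = 114 × 22.8/(4.02 + 22.8) = 97.1 μmol·min⁻¹.

97.1 μmol·min⁻¹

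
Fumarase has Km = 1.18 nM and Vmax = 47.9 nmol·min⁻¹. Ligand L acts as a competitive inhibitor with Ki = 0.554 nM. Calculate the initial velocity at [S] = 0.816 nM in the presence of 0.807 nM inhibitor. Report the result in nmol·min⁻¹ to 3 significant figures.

10.5 nmol·min⁻¹

With α = 1 + [I]/Ki = 1 + 0.807/0.554 = 2.457, the competitive rate law is v = Vmax[S] / (αKm + [S]).
v = 47.9×0.816 / (2.457×1.18 + 0.816) = 39.09/3.715 = 10.5 nmol·min⁻¹.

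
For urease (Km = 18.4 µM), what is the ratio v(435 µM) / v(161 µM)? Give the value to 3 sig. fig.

The fractional saturations are [S]/(Km+[S]) = 161/179.4 = 0.8974 and 435/453.4 = 0.9594.
v₂/v₁ is just their ratio: 0.9594/0.8974 = 1.07.

1.07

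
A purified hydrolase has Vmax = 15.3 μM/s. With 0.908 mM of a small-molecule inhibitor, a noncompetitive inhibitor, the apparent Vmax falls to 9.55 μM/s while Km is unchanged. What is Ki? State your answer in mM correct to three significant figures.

1.51 mM

Noncompetitive: Vmax,app = Vmax/α with α = 1 + [I]/Ki.
α = Vmax/Vmax,app = 15.3/9.55 = 1.602.
Ki = [I]/(α − 1) = 0.908/0.6021 = 1.51 mM.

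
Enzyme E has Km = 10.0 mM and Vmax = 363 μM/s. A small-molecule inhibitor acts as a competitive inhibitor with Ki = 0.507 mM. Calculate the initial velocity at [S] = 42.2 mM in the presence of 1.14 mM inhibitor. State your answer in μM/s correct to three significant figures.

205 μM/s

With α = 1 + [I]/Ki = 1 + 1.14/0.507 = 3.249, the competitive rate law is v = Vmax[S] / (αKm + [S]).
v = 363×42.2 / (3.249×10.0 + 42.2) = 15320/74.69 = 205 μM/s.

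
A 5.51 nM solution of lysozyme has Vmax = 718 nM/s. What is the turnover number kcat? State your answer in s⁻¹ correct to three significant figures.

130 s⁻¹

kcat = Vmax/[E]total = 718 nM/s / 5.51 nM = 130 s⁻¹.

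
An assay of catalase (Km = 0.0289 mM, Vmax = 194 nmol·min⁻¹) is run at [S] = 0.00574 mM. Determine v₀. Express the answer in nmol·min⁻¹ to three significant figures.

[S]/(Km+[S]) = 0.00574/0.03464 = 0.1657, the fractional saturation.
v = 0.1657 × Vmax = 0.1657 × 194 = 32.1 nmol·min⁻¹.

32.1 nmol·min⁻¹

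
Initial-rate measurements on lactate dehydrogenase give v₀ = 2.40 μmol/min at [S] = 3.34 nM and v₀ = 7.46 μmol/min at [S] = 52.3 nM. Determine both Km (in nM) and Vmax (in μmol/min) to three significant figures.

Km = 8.79 nM; Vmax = 8.71 μmol/min

From v = Vmax[S]/(Km+[S]), each point gives Vmax = v(Km+[S])/[S].
Equating: 2.40(Km+3.34)/3.34 = 7.46(Km+52.3)/52.3.
0.7186·Km + 2.40 = 0.1426·Km + 7.46, so (0.7186 − 0.1426)·Km = 7.46 − 2.40.
Km = 5.060/0.5759 = 8.79 nM; then Vmax = 2.40(8.79+3.34)/3.34 = 8.71 μmol/min.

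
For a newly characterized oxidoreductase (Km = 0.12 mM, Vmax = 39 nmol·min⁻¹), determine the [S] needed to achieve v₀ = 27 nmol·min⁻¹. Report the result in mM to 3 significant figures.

0.270 mM

The required fractional saturation is v/Vmax = 27/39 = 0.6923.
Then [S]/(Km+[S]) = 0.6923 ⇒ [S] = 0.12 × 0.6923/(1 − 0.6923) = 0.270 mM.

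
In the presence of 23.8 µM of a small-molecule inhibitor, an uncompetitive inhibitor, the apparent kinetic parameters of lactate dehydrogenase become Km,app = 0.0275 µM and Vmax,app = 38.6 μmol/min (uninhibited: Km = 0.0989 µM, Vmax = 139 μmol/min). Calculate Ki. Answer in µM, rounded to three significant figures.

9.15 µM

Uncompetitive: Vmax,app = Vmax/α (and Km,app = Km/α) with α = 1 + [I]/Ki.
α = Vmax/Vmax,app = 139/38.6 = 3.601.
Since α = 1 + [I]/Ki, [I]/Ki = 3.601 − 1 = 2.601 and Ki = 23.8/2.601 = 9.15 µM.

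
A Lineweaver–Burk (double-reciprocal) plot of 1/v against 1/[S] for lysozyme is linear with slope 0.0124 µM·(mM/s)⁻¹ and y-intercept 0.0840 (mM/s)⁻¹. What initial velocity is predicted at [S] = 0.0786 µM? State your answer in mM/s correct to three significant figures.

4.14 mM/s

The y-intercept is 1/Vmax, so Vmax = 1/0.0840 = 11.9 mM/s.
The slope is Km/Vmax, so Km = 0.0124 × 11.9 = 0.148 µM.
Then v = 11.9 × 0.0786/(0.148 + 0.0786) = 4.14 mM/s.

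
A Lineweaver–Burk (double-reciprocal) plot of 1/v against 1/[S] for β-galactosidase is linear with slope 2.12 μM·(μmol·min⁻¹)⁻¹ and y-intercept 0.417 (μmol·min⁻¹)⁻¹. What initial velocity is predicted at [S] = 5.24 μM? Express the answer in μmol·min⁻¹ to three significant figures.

1.22 μmol·min⁻¹

The y-intercept is 1/Vmax, so Vmax = 1/0.417 = 2.40 μmol·min⁻¹.
The slope is Km/Vmax, so Km = 2.12 × 2.40 = 5.08 μM.
Then v = 2.40 × 5.24/(5.08 + 5.24) = 1.22 μmol·min⁻¹.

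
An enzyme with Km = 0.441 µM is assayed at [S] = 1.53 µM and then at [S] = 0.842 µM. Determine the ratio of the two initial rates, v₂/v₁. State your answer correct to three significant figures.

Since Vmax cancels, v₂/v₁ = [S]₂(Km+[S]₁) / [S]₁(Km+[S]₂).
= 0.842×(0.441+1.53) / (1.53×(0.441+0.842)) = 1.660/1.963 = 0.845.

0.845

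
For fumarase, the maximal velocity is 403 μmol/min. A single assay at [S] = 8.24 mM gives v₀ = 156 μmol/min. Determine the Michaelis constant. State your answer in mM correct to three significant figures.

13.0 mM

From v = Vmax[S]/(Km+[S]), Km = [S](Vmax − v)/v.
Km = 8.24 × (403 − 156) / 156 = 2035/156 = 13.0 mM.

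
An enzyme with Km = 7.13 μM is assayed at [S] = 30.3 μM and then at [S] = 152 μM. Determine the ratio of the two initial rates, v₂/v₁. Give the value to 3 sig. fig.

1.18

The fractional saturations are [S]/(Km+[S]) = 30.3/37.43 = 0.8095 and 152/159.1 = 0.9552.
v₂/v₁ is just their ratio: 0.9552/0.8095 = 1.18.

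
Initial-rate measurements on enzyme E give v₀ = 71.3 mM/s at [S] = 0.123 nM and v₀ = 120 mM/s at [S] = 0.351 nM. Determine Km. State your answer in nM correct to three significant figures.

0.205 nM

From v = Vmax[S]/(Km+[S]), each point gives Vmax = v(Km+[S])/[S].
Equating: 71.3(Km+0.123)/0.123 = 120(Km+0.351)/0.351.
579.7·Km + 71.3 = 341.9·Km + 120, so (579.7 − 341.9)·Km = 120 − 71.3.
Km = 48.70/237.8 = 0.205 nM; then Vmax = 71.3(0.205+0.123)/0.123 = 190 mM/s.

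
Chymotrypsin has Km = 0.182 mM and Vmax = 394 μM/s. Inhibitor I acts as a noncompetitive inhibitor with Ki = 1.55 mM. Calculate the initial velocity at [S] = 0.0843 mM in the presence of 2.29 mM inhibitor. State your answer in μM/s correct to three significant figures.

50.3 μM/s

With α = 1 + [I]/Ki = 1 + 2.29/1.55 = 2.477, the noncompetitive rate law is v = (Vmax/α)·[S] / (Km + [S]).
v = (394/2.477)×0.0843 / (0.182 + 0.0843) = 13.41/0.2663 = 50.3 μM/s.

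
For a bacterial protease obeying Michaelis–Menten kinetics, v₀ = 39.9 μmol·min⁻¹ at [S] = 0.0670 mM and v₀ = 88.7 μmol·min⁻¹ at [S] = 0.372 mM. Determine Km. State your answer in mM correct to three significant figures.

0.137 mM

In reciprocal form, 1/v = (Km/Vmax)·(1/[S]) + 1/Vmax. The two points give (1/[S], 1/v) = (14.93, 0.02506) and (2.688, 0.01127).
Slope = (0.02506 − 0.01127)/(14.93 − 2.688) = 0.001127; intercept = 0.02506 − 0.001127×14.93 = 0.008245.
Vmax = 1/intercept = 121 μmol·min⁻¹; Km = slope × Vmax = 0.001127 × 121 = 0.137 mM.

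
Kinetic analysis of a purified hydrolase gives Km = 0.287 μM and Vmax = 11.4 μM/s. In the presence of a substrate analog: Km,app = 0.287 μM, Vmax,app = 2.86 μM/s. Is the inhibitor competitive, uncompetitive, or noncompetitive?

Vmax decreases (11.4 → 2.86 μM/s) while Km is unchanged — pure noncompetitive inhibition.

noncompetitive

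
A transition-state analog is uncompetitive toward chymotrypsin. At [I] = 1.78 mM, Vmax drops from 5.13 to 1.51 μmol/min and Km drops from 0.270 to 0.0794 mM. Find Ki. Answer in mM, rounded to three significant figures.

0.742 mM

Uncompetitive: Vmax,app = Vmax/α (and Km,app = Km/α) with α = 1 + [I]/Ki.
α = Vmax/Vmax,app = 5.13/1.51 = 3.397.
Since α = 1 + [I]/Ki, [I]/Ki = 3.397 − 1 = 2.397 and Ki = 1.78/2.397 = 0.742 mM.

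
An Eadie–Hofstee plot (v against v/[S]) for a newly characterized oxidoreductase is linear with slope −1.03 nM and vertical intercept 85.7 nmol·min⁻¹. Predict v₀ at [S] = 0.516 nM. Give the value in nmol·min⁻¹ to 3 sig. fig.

28.6 nmol·min⁻¹

In the Eadie–Hofstee form v = Vmax − Km·(v/[S]), the slope is −Km and the intercept is Vmax, so Km = 1.03 nM and Vmax = 85.7 nmol·min⁻¹.
v = 85.7 × 0.516/(1.03 + 0.516) = 28.6 nmol·min⁻¹.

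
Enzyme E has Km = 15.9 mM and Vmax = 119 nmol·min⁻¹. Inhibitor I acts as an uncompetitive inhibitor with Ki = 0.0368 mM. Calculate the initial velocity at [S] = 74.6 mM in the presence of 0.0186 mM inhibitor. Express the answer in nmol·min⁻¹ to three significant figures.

69.2 nmol·min⁻¹

With α = 1 + [I]/Ki = 1 + 0.0186/0.0368 = 1.505, the uncompetitive rate law is v = (Vmax/α)·[S] / (Km/α + [S]).
v = (119/1.505)×74.6 / (15.9/1.505 + 74.6) = 5897/85.16 = 69.2 nmol·min⁻¹.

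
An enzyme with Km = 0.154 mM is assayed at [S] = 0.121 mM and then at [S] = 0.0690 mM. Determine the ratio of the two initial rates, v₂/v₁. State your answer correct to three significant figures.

0.703

The fractional saturations are [S]/(Km+[S]) = 0.121/0.2750 = 0.4400 and 0.0690/0.2230 = 0.3094.
v₂/v₁ is just their ratio: 0.3094/0.4400 = 0.703.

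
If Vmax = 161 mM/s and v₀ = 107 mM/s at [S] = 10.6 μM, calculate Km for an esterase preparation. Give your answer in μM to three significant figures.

5.35 μM

From v = Vmax[S]/(Km+[S]), Km = [S](Vmax − v)/v.
Km = 10.6 × (161 − 107) / 107 = 572.4/107 = 5.35 μM.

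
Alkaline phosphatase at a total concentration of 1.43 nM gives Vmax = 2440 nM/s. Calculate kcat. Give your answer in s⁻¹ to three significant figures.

1710 s⁻¹

kcat = Vmax/[E]total = 2440 nM/s / 1.43 nM = 1710 s⁻¹.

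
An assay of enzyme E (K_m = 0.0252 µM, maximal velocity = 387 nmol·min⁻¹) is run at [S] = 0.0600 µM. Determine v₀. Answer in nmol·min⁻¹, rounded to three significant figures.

273 nmol·min⁻¹

[S]/(Km+[S]) = 0.0600/0.08520 = 0.7042, the fractional saturation.
v = 0.7042 × Vmax = 0.7042 × 387 = 273 nmol·min⁻¹.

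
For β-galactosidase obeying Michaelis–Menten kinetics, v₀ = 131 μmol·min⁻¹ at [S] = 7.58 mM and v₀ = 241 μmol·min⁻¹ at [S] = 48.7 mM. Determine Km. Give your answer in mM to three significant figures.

In reciprocal form, 1/v = (Km/Vmax)·(1/[S]) + 1/Vmax. The two points give (1/[S], 1/v) = (0.1319, 0.007634) and (0.02053, 0.004149).
Slope = (0.007634 − 0.004149)/(0.1319 − 0.02053) = 0.03128; intercept = 0.007634 − 0.03128×0.1319 = 0.003507.
Vmax = 1/intercept = 285 μmol·min⁻¹; Km = slope × Vmax = 0.03128 × 285 = 8.92 mM.

8.92 mM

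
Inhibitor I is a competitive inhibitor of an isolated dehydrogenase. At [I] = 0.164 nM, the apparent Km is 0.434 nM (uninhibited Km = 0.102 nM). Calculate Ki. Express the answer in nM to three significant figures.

Competitive: Km,app = α·Km with α = 1 + [I]/Ki.
α = Km,app/Km = 0.434/0.102 = 4.255.
Since α = 1 + [I]/Ki, [I]/Ki = 4.255 − 1 = 3.255 and Ki = 0.164/3.255 = 0.0504 nM.

0.0504 nM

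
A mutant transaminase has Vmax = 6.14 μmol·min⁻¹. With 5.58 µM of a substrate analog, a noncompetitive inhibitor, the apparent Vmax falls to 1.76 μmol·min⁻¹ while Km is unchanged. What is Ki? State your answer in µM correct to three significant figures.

Noncompetitive: Vmax,app = Vmax/α with α = 1 + [I]/Ki.
α = Vmax/Vmax,app = 6.14/1.76 = 3.489.
Ki = [I]/(α − 1) = 5.58/2.489 = 2.24 µM.

2.24 µM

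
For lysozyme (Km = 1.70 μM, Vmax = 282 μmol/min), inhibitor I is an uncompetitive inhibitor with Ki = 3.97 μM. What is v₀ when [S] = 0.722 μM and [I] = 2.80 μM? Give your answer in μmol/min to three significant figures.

α = 1 + [I]/Ki = 1 + 2.80/3.97 = 1.705.
For an uncompetitive inhibitor, both parameters are divided by α, giving Vmax/α and Km/α: Km,app = 0.997 μM, Vmax,app = 165 μmol/min.
v = Vmax,app·[S]/(Km,app + [S]) = 165 × 0.722/(0.997 + 0.722) = 69.5 μmol/min.

69.5 μmol/min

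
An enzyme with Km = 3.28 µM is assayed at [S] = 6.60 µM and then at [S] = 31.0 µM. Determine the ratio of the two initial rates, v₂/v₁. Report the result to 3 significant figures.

1.35

The fractional saturations are [S]/(Km+[S]) = 6.60/9.880 = 0.6680 and 31.0/34.28 = 0.9043.
v₂/v₁ is just their ratio: 0.9043/0.6680 = 1.35.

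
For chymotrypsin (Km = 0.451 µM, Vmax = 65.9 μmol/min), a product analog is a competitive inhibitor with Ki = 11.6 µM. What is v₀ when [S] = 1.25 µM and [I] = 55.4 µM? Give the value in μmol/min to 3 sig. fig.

α = 1 + [I]/Ki = 1 + 55.4/11.6 = 5.776.
For a competitive inhibitor, Vmax is unchanged and the apparent Km becomes α·Km: Km,app = 2.60 µM, Vmax,app = 65.9 μmol/min.
v = Vmax,app·[S]/(Km,app + [S]) = 65.9 × 1.25/(2.60 + 1.25) = 21.4 μmol/min.

21.4 μmol/min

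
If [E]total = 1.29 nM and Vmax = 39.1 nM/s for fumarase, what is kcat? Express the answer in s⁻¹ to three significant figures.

kcat = Vmax/[E]total = 39.1 nM/s / 1.29 nM = 30.3 s⁻¹.

30.3 s⁻¹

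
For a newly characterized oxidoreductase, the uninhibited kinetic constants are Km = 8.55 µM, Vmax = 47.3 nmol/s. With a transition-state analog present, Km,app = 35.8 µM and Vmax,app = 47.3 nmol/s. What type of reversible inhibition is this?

Km increases (8.55 → 35.8 µM) while Vmax is unchanged — the hallmark of competitive inhibition.

competitive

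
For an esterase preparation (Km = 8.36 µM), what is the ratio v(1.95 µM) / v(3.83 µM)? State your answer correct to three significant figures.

The fractional saturations are [S]/(Km+[S]) = 3.83/12.19 = 0.3142 and 1.95/10.31 = 0.1891.
v₂/v₁ is just their ratio: 0.1891/0.3142 = 0.602.

0.602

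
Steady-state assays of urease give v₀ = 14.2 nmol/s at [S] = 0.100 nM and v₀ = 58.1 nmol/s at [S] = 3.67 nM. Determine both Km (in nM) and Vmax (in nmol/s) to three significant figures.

Km = 0.348 nM; Vmax = 63.6 nmol/s

From v = Vmax[S]/(Km+[S]), each point gives Vmax = v(Km+[S])/[S].
Equating: 14.2(Km+0.100)/0.100 = 58.1(Km+3.67)/3.67.
142.0·Km + 14.2 = 15.83·Km + 58.1, so (142.0 − 15.83)·Km = 58.1 − 14.2.
Km = 43.90/126.2 = 0.348 nM; then Vmax = 14.2(0.348+0.100)/0.100 = 63.6 nmol/s.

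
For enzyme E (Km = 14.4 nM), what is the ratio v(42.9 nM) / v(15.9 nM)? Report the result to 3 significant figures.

1.43

The fractional saturations are [S]/(Km+[S]) = 15.9/30.30 = 0.5248 and 42.9/57.30 = 0.7487.
v₂/v₁ is just their ratio: 0.7487/0.5248 = 1.43.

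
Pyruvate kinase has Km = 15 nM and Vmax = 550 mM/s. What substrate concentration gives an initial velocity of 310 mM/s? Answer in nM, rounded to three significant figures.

19.4 nM

Rearranging v = Vmax[S]/(Km+[S]) gives [S] = Km·v/(Vmax − v).
[S] = 15 × 310 / (550 − 310) = 4650/240.0 = 19.4 nM.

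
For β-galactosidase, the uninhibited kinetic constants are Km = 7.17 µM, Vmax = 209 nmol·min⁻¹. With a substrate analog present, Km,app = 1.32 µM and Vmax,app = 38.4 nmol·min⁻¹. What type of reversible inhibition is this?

Both Km and Vmax decrease by the same factor (~5.44-fold) — characteristic of uncompetitive inhibition.

uncompetitive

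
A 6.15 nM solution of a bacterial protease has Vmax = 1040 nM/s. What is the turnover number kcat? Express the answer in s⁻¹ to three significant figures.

169 s⁻¹

kcat = Vmax/[E]total = 1040 nM/s / 6.15 nM = 169 s⁻¹.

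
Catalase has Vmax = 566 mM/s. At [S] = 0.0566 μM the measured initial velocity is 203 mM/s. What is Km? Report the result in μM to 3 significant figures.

0.101 μM

v/Vmax = 203/566 = 0.3587 = [S]/(Km+[S]).
So Km + [S] = [S]/0.3587 = 0.1578 μM, giving Km = 0.1578 − 0.0566 = 0.101 μM.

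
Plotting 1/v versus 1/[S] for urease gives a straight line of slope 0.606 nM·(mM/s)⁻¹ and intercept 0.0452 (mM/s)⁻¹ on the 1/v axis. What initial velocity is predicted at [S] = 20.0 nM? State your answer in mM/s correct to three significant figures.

13.2 mM/s

The y-intercept is 1/Vmax, so Vmax = 1/0.0452 = 22.1 mM/s.
The slope is Km/Vmax, so Km = 0.606 × 22.1 = 13.4 nM.
Then v = 22.1 × 20.0/(13.4 + 20.0) = 13.2 mM/s.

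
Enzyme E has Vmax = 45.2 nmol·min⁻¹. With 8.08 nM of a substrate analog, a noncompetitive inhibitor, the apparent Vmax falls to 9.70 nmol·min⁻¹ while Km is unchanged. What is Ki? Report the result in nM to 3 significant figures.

Noncompetitive: Vmax,app = Vmax/α with α = 1 + [I]/Ki.
α = Vmax/Vmax,app = 45.2/9.70 = 4.660.
Ki = [I]/(α − 1) = 8.08/3.660 = 2.21 nM.

2.21 nM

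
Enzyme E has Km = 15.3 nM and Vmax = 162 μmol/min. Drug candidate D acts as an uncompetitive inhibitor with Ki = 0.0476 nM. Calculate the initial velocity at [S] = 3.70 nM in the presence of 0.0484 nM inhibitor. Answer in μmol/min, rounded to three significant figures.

With α = 1 + [I]/Ki = 1 + 0.0484/0.0476 = 2.017, the uncompetitive rate law is v = (Vmax/α)·[S] / (Km/α + [S]).
v = (162/2.017)×3.70 / (15.3/2.017 + 3.70) = 297.2/11.29 = 26.3 μmol/min.

26.3 μmol/min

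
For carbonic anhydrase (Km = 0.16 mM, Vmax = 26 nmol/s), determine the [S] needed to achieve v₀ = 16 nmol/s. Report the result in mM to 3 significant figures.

The required fractional saturation is v/Vmax = 16/26 = 0.6154.
Then [S]/(Km+[S]) = 0.6154 ⇒ [S] = 0.16 × 0.6154/(1 − 0.6154) = 0.256 mM.

0.256 mM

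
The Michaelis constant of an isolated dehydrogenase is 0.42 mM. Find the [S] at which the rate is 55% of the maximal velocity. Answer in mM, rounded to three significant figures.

v/Vmax = [S]/(Km+[S]) = 0.55, so [S] = Km·0.55/(1 − 0.55) = 0.42 × 1.222.
[S] = 0.513 mM.

0.513 mM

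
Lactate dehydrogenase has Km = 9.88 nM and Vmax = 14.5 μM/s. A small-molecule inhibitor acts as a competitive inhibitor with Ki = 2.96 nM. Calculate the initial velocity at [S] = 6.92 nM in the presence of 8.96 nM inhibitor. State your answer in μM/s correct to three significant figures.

With α = 1 + [I]/Ki = 1 + 8.96/2.96 = 4.027, the competitive rate law is v = Vmax[S] / (αKm + [S]).
v = 14.5×6.92 / (4.027×9.88 + 6.92) = 100.3/46.71 = 2.15 μM/s.

2.15 μM/s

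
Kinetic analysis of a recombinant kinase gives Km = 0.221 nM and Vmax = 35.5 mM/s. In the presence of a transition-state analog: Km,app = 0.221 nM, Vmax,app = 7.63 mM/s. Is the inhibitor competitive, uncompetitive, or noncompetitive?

Vmax decreases (35.5 → 7.63 mM/s) while Km is unchanged — pure noncompetitive inhibition.

noncompetitive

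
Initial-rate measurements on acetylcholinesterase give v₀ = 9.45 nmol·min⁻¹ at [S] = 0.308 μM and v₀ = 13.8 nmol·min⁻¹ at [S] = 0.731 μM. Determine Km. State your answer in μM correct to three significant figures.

From v = Vmax[S]/(Km+[S]), each point gives Vmax = v(Km+[S])/[S].
Equating: 9.45(Km+0.308)/0.308 = 13.8(Km+0.731)/0.731.
30.68·Km + 9.45 = 18.88·Km + 13.8, so (30.68 − 18.88)·Km = 13.8 − 9.45.
Km = 4.350/11.80 = 0.369 μM; then Vmax = 9.45(0.369+0.308)/0.308 = 20.8 nmol·min⁻¹.

0.369 μM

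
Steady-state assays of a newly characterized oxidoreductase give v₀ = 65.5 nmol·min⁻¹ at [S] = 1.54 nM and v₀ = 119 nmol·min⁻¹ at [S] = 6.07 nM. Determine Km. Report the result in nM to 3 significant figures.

In reciprocal form, 1/v = (Km/Vmax)·(1/[S]) + 1/Vmax. The two points give (1/[S], 1/v) = (0.6494, 0.01527) and (0.1647, 0.008403).
Slope = (0.01527 − 0.008403)/(0.6494 − 0.1647) = 0.01416; intercept = 0.01527 − 0.01416×0.6494 = 0.006070.
Vmax = 1/intercept = 165 nmol·min⁻¹; Km = slope × Vmax = 0.01416 × 165 = 2.33 nM.

2.33 nM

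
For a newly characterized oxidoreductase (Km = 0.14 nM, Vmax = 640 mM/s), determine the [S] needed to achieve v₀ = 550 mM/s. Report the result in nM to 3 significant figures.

Rearranging v = Vmax[S]/(Km+[S]) gives [S] = Km·v/(Vmax − v).
[S] = 0.14 × 550 / (640 − 550) = 77.00/90.00 = 0.856 nM.

0.856 nM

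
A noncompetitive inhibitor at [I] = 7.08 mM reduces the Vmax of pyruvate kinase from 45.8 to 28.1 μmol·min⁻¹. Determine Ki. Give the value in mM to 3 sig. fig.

11.2 mM

Noncompetitive: Vmax,app = Vmax/α with α = 1 + [I]/Ki.
α = Vmax/Vmax,app = 45.8/28.1 = 1.630.
Ki = [I]/(α − 1) = 7.08/0.6299 = 11.2 mM.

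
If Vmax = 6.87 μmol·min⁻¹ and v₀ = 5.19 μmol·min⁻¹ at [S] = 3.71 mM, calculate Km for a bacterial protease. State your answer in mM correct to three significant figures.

From v = Vmax[S]/(Km+[S]), Km = [S](Vmax − v)/v.
Km = 3.71 × (6.87 − 5.19) / 5.19 = 6.233/5.19 = 1.20 mM.

1.20 mM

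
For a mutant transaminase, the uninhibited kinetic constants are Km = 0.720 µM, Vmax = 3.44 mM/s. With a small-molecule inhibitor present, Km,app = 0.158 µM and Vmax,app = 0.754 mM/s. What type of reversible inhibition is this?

uncompetitive

Both Km and Vmax decrease by the same factor (~4.56-fold) — characteristic of uncompetitive inhibition.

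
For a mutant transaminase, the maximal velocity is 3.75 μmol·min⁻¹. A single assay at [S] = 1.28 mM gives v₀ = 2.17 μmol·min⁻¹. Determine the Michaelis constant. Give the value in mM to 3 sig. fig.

0.932 mM

v/Vmax = 2.17/3.75 = 0.5787 = [S]/(Km+[S]).
So Km + [S] = [S]/0.5787 = 2.212 mM, giving Km = 2.212 − 1.28 = 0.932 mM.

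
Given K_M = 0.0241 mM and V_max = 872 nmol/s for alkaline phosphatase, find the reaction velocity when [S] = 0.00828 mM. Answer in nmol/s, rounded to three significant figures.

[S]/(Km+[S]) = 0.00828/0.03238 = 0.2557, the fractional saturation.
v = 0.2557 × Vmax = 0.2557 × 872 = 223 nmol/s.

223 nmol/s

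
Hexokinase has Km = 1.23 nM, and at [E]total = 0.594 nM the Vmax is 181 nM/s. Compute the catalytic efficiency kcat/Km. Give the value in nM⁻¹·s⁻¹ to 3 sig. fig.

248 nM⁻¹·s⁻¹

kcat = Vmax/[E]total = 181/0.594 = 305 s⁻¹.
kcat/Km = 305/1.23 = 248 nM⁻¹·s⁻¹.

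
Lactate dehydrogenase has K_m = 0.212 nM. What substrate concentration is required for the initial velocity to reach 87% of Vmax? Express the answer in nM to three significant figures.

v/Vmax = [S]/(Km+[S]) = 0.87, so [S] = Km·0.87/(1 − 0.87) = 0.212 × 6.692.
[S] = 1.42 nM.

1.42 nM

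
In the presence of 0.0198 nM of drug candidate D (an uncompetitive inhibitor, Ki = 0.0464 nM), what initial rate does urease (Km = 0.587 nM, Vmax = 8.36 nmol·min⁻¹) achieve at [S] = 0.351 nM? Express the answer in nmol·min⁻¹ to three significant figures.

2.70 nmol·min⁻¹

α = 1 + [I]/Ki = 1 + 0.0198/0.0464 = 1.427.
For an uncompetitive inhibitor, both parameters are divided by α, giving Vmax/α and Km/α: Km,app = 0.411 nM, Vmax,app = 5.86 nmol·min⁻¹.
v = Vmax,app·[S]/(Km,app + [S]) = 5.86 × 0.351/(0.411 + 0.351) = 2.70 nmol·min⁻¹.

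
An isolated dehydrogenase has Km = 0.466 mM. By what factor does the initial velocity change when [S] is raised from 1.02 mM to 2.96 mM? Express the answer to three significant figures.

1.26

Since Vmax cancels, v₂/v₁ = [S]₂(Km+[S]₁) / [S]₁(Km+[S]₂).
= 2.96×(0.466+1.02) / (1.02×(0.466+2.96)) = 4.399/3.495 = 1.26.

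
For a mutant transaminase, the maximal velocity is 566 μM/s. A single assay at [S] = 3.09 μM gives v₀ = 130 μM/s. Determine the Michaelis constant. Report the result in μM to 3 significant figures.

10.4 μM

From v = Vmax[S]/(Km+[S]), Km = [S](Vmax − v)/v.
Km = 3.09 × (566 − 130) / 130 = 1347/130 = 10.4 μM.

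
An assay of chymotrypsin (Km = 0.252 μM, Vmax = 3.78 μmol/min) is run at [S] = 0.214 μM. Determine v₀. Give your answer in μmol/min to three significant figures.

v = Vmax·[S]/(Km + [S]) = 3.78 × 0.214 / (0.252 + 0.214)
  = 0.8089 / 0.4660 = 1.74 μmol/min.

1.74 μmol/min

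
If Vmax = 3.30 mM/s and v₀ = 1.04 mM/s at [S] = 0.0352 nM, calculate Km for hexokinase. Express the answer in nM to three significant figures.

0.0765 nM

v/Vmax = 1.04/3.30 = 0.3152 = [S]/(Km+[S]).
So Km + [S] = [S]/0.3152 = 0.1117 nM, giving Km = 0.1117 − 0.0352 = 0.0765 nM.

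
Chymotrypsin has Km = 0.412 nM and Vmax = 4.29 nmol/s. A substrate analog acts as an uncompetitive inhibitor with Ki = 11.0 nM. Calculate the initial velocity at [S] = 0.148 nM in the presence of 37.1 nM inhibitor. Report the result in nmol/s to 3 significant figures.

With α = 1 + [I]/Ki = 1 + 37.1/11.0 = 4.373, the uncompetitive rate law is v = (Vmax/α)·[S] / (Km/α + [S]).
v = (4.29/4.373)×0.148 / (0.412/4.373 + 0.148) = 0.1452/0.2422 = 0.599 nmol/s.

0.599 nmol/s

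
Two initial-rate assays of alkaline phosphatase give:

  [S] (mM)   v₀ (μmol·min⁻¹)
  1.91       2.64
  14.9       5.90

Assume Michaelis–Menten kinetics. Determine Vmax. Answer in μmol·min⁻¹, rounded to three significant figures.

7.21 μmol·min⁻¹

In reciprocal form, 1/v = (Km/Vmax)·(1/[S]) + 1/Vmax. The two points give (1/[S], 1/v) = (0.5236, 0.3788) and (0.06711, 0.1695).
Slope = (0.3788 − 0.1695)/(0.5236 − 0.06711) = 0.4585; intercept = 0.3788 − 0.4585×0.5236 = 0.1387.
Vmax = 1/intercept = 7.21 μmol·min⁻¹; Km = slope × Vmax = 0.4585 × 7.21 = 3.31 mM.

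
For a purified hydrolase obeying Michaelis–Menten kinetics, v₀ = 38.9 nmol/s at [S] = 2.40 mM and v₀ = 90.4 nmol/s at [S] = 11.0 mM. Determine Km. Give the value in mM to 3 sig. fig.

In reciprocal form, 1/v = (Km/Vmax)·(1/[S]) + 1/Vmax. The two points give (1/[S], 1/v) = (0.4167, 0.02571) and (0.09091, 0.01106).
Slope = (0.02571 − 0.01106)/(0.4167 − 0.09091) = 0.04496; intercept = 0.02571 − 0.04496×0.4167 = 0.006975.
Vmax = 1/intercept = 143 nmol/s; Km = slope × Vmax = 0.04496 × 143 = 6.45 mM.

6.45 mM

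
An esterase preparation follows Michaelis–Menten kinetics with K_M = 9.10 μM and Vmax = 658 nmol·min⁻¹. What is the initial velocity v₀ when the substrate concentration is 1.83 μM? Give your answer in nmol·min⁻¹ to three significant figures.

110 nmol·min⁻¹

v = Vmax·[S]/(Km + [S]) = 658 × 1.83 / (9.10 + 1.83)
  = 1204 / 10.93 = 110 nmol·min⁻¹.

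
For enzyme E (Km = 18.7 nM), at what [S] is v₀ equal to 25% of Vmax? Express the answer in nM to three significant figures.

v/Vmax = [S]/(Km+[S]) = 0.25, so [S] = Km·0.25/(1 − 0.25) = 18.7 × 0.3333.
[S] = 6.23 nM.

6.23 nM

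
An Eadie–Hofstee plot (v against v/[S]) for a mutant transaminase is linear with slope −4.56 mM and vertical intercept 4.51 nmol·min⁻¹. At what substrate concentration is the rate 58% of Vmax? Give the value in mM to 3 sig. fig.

6.30 mM

The Eadie–Hofstee slope gives Km = 4.56 mM (slope = −Km).
v/Vmax = [S]/(Km+[S]) = 0.58 ⇒ [S] = Km·0.58/(1−0.58) = 4.56 × 1.381 = 6.30 mM.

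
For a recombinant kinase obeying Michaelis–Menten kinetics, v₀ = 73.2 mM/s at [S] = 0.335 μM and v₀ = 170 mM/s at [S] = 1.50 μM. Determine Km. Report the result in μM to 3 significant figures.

0.920 μM

In reciprocal form, 1/v = (Km/Vmax)·(1/[S]) + 1/Vmax. The two points give (1/[S], 1/v) = (2.985, 0.01366) and (0.6667, 0.005882).
Slope = (0.01366 − 0.005882)/(2.985 − 0.6667) = 0.003355; intercept = 0.01366 − 0.003355×2.985 = 0.003646.
Vmax = 1/intercept = 274 mM/s; Km = slope × Vmax = 0.003355 × 274 = 0.920 μM.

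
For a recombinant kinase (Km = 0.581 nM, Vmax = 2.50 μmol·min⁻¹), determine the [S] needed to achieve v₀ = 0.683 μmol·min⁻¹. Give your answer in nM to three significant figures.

0.218 nM

The required fractional saturation is v/Vmax = 0.683/2.50 = 0.2732.
Then [S]/(Km+[S]) = 0.2732 ⇒ [S] = 0.581 × 0.2732/(1 − 0.2732) = 0.218 nM.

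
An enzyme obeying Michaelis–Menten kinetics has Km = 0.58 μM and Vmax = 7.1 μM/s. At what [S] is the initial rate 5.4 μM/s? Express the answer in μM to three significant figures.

Rearranging v = Vmax[S]/(Km+[S]) gives [S] = Km·v/(Vmax − v).
[S] = 0.58 × 5.4 / (7.1 − 5.4) = 3.132/1.700 = 1.84 μM.

1.84 μM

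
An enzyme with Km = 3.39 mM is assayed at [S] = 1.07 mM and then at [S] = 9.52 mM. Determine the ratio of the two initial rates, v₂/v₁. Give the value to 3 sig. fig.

3.07

Since Vmax cancels, v₂/v₁ = [S]₂(Km+[S]₁) / [S]₁(Km+[S]₂).
= 9.52×(3.39+1.07) / (1.07×(3.39+9.52)) = 42.46/13.81 = 3.07.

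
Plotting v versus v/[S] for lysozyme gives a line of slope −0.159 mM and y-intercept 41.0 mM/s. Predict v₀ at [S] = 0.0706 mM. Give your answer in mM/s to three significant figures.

12.6 mM/s

In the Eadie–Hofstee form v = Vmax − Km·(v/[S]), the slope is −Km and the intercept is Vmax, so Km = 0.159 mM and Vmax = 41.0 mM/s.
v = 41.0 × 0.0706/(0.159 + 0.0706) = 12.6 mM/s.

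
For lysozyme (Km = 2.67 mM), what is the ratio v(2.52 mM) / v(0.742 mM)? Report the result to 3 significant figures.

2.23

Since Vmax cancels, v₂/v₁ = [S]₂(Km+[S]₁) / [S]₁(Km+[S]₂).
= 2.52×(2.67+0.742) / (0.742×(2.67+2.52)) = 8.598/3.851 = 2.23.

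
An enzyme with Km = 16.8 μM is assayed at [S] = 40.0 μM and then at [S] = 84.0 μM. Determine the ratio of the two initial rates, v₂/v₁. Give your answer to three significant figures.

1.18

The fractional saturations are [S]/(Km+[S]) = 40.0/56.80 = 0.7042 and 84.0/100.8 = 0.8333.
v₂/v₁ is just their ratio: 0.8333/0.7042 = 1.18.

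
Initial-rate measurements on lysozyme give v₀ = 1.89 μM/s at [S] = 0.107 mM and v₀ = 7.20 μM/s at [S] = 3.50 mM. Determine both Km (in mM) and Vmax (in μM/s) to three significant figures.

Km = 0.340 mM; Vmax = 7.90 μM/s

From v = Vmax[S]/(Km+[S]), each point gives Vmax = v(Km+[S])/[S].
Equating: 1.89(Km+0.107)/0.107 = 7.20(Km+3.50)/3.50.
17.66·Km + 1.89 = 2.057·Km + 7.20, so (17.66 − 2.057)·Km = 7.20 − 1.89.
Km = 5.310/15.61 = 0.340 mM; then Vmax = 1.89(0.340+0.107)/0.107 = 7.90 μM/s.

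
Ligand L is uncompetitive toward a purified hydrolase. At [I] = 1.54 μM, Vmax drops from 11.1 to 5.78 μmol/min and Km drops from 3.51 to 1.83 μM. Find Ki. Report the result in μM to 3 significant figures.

Uncompetitive: Vmax,app = Vmax/α (and Km,app = Km/α) with α = 1 + [I]/Ki.
α = Vmax/Vmax,app = 11.1/5.78 = 1.920.
Ki = [I]/(α − 1) = 1.54/0.9204 = 1.67 μM.

1.67 μM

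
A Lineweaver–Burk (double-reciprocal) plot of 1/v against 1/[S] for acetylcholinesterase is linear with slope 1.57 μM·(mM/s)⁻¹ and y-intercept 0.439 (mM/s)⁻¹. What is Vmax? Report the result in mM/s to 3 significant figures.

The y-intercept of a Lineweaver–Burk plot equals 1/Vmax, so Vmax = 1/0.439 = 2.28 mM/s.

2.28 mM/s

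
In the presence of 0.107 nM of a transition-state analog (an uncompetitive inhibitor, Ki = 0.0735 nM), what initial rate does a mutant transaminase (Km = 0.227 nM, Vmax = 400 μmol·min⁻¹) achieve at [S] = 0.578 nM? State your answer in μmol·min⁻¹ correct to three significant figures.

140 μmol·min⁻¹

With α = 1 + [I]/Ki = 1 + 0.107/0.0735 = 2.456, the uncompetitive rate law is v = (Vmax/α)·[S] / (Km/α + [S]).
v = (400/2.456)×0.578 / (0.227/2.456 + 0.578) = 94.15/0.6704 = 140 μmol·min⁻¹.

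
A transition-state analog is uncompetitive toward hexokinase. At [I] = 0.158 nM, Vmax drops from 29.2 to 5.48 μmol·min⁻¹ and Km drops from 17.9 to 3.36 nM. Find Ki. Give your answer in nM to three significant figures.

0.0365 nM

Uncompetitive: Vmax,app = Vmax/α (and Km,app = Km/α) with α = 1 + [I]/Ki.
α = Vmax/Vmax,app = 29.2/5.48 = 5.328.
Since α = 1 + [I]/Ki, [I]/Ki = 5.328 − 1 = 4.328 and Ki = 0.158/4.328 = 0.0365 nM.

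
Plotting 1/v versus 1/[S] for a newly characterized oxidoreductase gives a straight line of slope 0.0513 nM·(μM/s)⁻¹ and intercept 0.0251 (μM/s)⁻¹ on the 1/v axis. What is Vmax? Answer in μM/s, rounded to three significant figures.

39.8 μM/s

The y-intercept of a Lineweaver–Burk plot equals 1/Vmax, so Vmax = 1/0.0251 = 39.8 μM/s.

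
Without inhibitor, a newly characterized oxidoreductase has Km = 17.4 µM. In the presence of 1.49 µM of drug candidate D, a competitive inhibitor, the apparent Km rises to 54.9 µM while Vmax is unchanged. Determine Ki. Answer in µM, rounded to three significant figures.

0.691 µM

Competitive: Km,app = α·Km with α = 1 + [I]/Ki.
α = Km,app/Km = 54.9/17.4 = 3.155.
Ki = [I]/(α − 1) = 1.49/2.155 = 0.691 µM.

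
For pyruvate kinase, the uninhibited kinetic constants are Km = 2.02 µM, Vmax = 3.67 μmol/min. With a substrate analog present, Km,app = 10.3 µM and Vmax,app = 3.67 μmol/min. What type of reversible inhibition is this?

Km increases (2.02 → 10.3 µM) while Vmax is unchanged — the hallmark of competitive inhibition.

competitive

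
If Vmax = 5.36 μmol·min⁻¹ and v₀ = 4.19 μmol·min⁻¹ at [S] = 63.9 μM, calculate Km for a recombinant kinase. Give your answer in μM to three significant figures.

17.8 μM

v/Vmax = 4.19/5.36 = 0.7817 = [S]/(Km+[S]).
So Km + [S] = [S]/0.7817 = 81.74 μM, giving Km = 81.74 − 63.9 = 17.8 μM.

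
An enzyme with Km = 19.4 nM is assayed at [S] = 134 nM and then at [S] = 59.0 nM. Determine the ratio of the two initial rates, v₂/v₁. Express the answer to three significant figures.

The fractional saturations are [S]/(Km+[S]) = 134/153.4 = 0.8735 and 59.0/78.40 = 0.7526.
v₂/v₁ is just their ratio: 0.7526/0.8735 = 0.862.

0.862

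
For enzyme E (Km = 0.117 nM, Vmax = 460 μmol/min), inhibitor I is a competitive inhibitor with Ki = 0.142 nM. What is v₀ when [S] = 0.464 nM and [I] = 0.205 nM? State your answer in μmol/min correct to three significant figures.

With α = 1 + [I]/Ki = 1 + 0.205/0.142 = 2.444, the competitive rate law is v = Vmax[S] / (αKm + [S]).
v = 460×0.464 / (2.444×0.117 + 0.464) = 213.4/0.7499 = 285 μmol/min.

285 μmol/min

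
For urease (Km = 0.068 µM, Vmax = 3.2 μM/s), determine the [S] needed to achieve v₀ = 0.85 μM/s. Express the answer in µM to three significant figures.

Rearranging v = Vmax[S]/(Km+[S]) gives [S] = Km·v/(Vmax − v).
[S] = 0.068 × 0.85 / (3.2 − 0.85) = 0.05780/2.350 = 0.0246 µM.

0.0246 µM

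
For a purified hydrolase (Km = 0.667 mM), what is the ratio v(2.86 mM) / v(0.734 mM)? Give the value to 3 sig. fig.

1.55

Since Vmax cancels, v₂/v₁ = [S]₂(Km+[S]₁) / [S]₁(Km+[S]₂).
= 2.86×(0.667+0.734) / (0.734×(0.667+2.86)) = 4.007/2.589 = 1.55.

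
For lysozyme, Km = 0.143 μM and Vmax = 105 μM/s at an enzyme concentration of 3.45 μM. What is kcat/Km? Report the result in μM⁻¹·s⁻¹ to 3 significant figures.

213 μM⁻¹·s⁻¹

kcat = Vmax/[E]total = 105/3.45 = 30.4 s⁻¹.
kcat/Km = 30.4/0.143 = 213 μM⁻¹·s⁻¹.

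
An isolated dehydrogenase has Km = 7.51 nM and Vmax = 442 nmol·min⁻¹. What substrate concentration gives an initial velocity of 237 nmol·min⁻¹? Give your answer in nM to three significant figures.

8.68 nM

Rearranging v = Vmax[S]/(Km+[S]) gives [S] = Km·v/(Vmax − v).
[S] = 7.51 × 237 / (442 − 237) = 1780/205.0 = 8.68 nM.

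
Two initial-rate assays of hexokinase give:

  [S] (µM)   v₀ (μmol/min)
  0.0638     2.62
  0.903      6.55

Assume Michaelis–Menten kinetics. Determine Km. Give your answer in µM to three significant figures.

0.116 µM

From v = Vmax[S]/(Km+[S]), each point gives Vmax = v(Km+[S])/[S].
Equating: 2.62(Km+0.0638)/0.0638 = 6.55(Km+0.903)/0.903.
41.07·Km + 2.62 = 7.254·Km + 6.55, so (41.07 − 7.254)·Km = 6.55 − 2.62.
Km = 3.930/33.81 = 0.116 µM; then Vmax = 2.62(0.116+0.0638)/0.0638 = 7.39 μmol/min.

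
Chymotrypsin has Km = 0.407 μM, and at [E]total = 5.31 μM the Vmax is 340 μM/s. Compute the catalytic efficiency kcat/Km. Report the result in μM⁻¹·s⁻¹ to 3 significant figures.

157 μM⁻¹·s⁻¹

kcat = Vmax/[E]total = 340/5.31 = 64.0 s⁻¹.
kcat/Km = 64.0/0.407 = 157 μM⁻¹·s⁻¹.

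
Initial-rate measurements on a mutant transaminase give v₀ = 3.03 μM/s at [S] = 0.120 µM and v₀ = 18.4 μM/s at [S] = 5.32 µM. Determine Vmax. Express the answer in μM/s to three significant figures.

In reciprocal form, 1/v = (Km/Vmax)·(1/[S]) + 1/Vmax. The two points give (1/[S], 1/v) = (8.333, 0.3300) and (0.1880, 0.05435).
Slope = (0.3300 − 0.05435)/(8.333 − 0.1880) = 0.03385; intercept = 0.3300 − 0.03385×8.333 = 0.04799.
Vmax = 1/intercept = 20.8 μM/s; Km = slope × Vmax = 0.03385 × 20.8 = 0.705 µM.

20.8 μM/s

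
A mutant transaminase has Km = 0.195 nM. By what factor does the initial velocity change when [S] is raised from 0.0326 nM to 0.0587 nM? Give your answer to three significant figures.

1.62

Since Vmax cancels, v₂/v₁ = [S]₂(Km+[S]₁) / [S]₁(Km+[S]₂).
= 0.0587×(0.195+0.0326) / (0.0326×(0.195+0.0587)) = 0.01336/0.008271 = 1.62.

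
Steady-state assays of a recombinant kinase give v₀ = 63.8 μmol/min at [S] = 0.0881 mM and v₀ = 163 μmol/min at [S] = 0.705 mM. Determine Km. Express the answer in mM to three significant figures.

From v = Vmax[S]/(Km+[S]), each point gives Vmax = v(Km+[S])/[S].
Equating: 63.8(Km+0.0881)/0.0881 = 163(Km+0.705)/0.705.
724.2·Km + 63.8 = 231.2·Km + 163, so (724.2 − 231.2)·Km = 163 − 63.8.
Km = 99.20/493.0 = 0.201 mM; then Vmax = 63.8(0.201+0.0881)/0.0881 = 210 μmol/min.

0.201 mM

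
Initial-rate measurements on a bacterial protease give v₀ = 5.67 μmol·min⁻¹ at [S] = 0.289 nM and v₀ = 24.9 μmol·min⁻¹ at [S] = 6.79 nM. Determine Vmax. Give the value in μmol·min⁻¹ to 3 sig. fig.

29.3 μmol·min⁻¹

In reciprocal form, 1/v = (Km/Vmax)·(1/[S]) + 1/Vmax. The two points give (1/[S], 1/v) = (3.460, 0.1764) and (0.1473, 0.04016).
Slope = (0.1764 − 0.04016)/(3.460 − 0.1473) = 0.04111; intercept = 0.1764 − 0.04111×3.460 = 0.03411.
Vmax = 1/intercept = 29.3 μmol·min⁻¹; Km = slope × Vmax = 0.04111 × 29.3 = 1.21 nM.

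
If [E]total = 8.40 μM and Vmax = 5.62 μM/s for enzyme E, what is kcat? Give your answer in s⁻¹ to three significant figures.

kcat = Vmax/[E]total = 5.62 μM/s / 8.40 μM = 0.669 s⁻¹.

0.669 s⁻¹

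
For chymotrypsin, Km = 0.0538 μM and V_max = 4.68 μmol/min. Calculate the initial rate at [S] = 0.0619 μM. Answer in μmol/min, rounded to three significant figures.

v = Vmax·[S]/(Km + [S]) = 4.68 × 0.0619 / (0.0538 + 0.0619)
  = 0.2897 / 0.1157 = 2.50 μmol/min.

2.50 μmol/min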